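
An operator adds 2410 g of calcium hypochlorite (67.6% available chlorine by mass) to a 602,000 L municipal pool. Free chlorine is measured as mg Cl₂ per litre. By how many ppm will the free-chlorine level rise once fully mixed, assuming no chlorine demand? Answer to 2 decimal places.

2.71 ppm

Available chlorine delivered: 2410 g × 0.676 = 1629 g as Cl₂.
Concentration rise: 1629 g / 602,000 L = 2.706 mg/L = 2.71 ppm.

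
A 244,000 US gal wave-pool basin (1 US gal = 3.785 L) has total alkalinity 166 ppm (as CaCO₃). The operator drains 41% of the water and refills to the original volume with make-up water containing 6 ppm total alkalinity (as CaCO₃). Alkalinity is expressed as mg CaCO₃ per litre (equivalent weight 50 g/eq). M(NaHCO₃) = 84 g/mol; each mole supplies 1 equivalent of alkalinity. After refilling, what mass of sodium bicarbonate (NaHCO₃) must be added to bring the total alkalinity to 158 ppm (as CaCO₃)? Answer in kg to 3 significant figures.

89.4 kg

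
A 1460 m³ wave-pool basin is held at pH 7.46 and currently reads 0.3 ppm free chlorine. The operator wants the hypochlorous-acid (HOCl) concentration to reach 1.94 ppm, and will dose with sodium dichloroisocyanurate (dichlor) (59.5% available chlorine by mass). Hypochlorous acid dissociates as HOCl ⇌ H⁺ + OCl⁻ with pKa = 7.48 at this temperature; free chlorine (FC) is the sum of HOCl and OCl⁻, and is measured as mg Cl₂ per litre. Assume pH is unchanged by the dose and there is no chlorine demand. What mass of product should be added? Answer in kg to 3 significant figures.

8.57 kg

Volume: 1460 m³ = 1,460,000 L.
[OCl⁻]/[HOCl] = 10^(pH − pKa) = 10^(7.46 − 7.48) = 0.955; fraction as HOCl = 1/(1 + 0.955) = 0.5115.
Free chlorine required for 1.94 ppm HOCl: 1.94 / 0.5115 = 3.793 ppm.
FC to add: 3.793 − 0.3 = 3.493 mg/L as Cl₂.
Cl₂ equivalent: 3.493 mg/L × 1,460,000 L = 5099 g.
Product at 59.5% available Cl: 5099 / 0.595 = 8570 g.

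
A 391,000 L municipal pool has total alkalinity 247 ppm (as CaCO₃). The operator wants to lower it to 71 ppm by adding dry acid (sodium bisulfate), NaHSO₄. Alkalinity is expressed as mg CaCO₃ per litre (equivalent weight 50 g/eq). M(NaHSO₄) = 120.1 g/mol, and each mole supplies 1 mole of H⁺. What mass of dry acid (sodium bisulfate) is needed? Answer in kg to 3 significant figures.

Alkalinity to neutralize: (247 − 71) = 176 mg/L as CaCO₃ × 391,000 L = 68,820 g as CaCO₃.
Equivalents of H⁺ required: 68,820 ÷ 50 g/eq = 1376 eq = 1376 mol NaHSO₄.
Mass of NaHSO₄: 1376 × 120.1 = 165,300 g.

165 kg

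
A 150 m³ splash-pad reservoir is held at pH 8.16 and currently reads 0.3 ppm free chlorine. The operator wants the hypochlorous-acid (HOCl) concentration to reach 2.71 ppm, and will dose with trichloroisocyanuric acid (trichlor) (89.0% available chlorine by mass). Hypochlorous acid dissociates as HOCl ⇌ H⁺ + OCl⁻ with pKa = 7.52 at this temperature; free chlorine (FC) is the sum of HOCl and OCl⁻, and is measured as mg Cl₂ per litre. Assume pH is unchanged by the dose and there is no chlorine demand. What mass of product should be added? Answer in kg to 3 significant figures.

Volume: 150 m³ = 150,000 L.
[OCl⁻]/[HOCl] = 10^(pH − pKa) = 10^(8.16 − 7.52) = 4.365; fraction as HOCl = 1/(1 + 4.365) = 0.1864.
Free chlorine required for 2.71 ppm HOCl: 2.71 / 0.1864 = 14.54 ppm.
FC to add: 14.54 − 0.3 = 14.24 mg/L as Cl₂.
Cl₂ equivalent: 14.24 mg/L × 150,000 L = 2136 g.
Product at 89.0% available Cl: 2136 / 0.89 = 2400 g.

2.40 kg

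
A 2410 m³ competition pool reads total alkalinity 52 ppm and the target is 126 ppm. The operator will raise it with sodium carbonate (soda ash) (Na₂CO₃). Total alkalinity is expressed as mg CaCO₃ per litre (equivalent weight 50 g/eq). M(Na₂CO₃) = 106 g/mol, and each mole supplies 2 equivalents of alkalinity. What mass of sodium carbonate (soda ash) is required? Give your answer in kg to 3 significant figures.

189 kg

Volume: 2410 m³ = 2,410,000 L.
Alkalinity to add: (126 − 52) = 74 mg/L as CaCO₃ × 2,410,000 L = 178,300 g as CaCO₃.
Equivalents: 178,300 g ÷ 50 g/eq = 3567 eq.
Each mole of Na₂CO₃ supplies 2 eq, so 3567 / 2 = 1783 mol.
Mass: 1783 mol × 106 g/mol = 189,000 g.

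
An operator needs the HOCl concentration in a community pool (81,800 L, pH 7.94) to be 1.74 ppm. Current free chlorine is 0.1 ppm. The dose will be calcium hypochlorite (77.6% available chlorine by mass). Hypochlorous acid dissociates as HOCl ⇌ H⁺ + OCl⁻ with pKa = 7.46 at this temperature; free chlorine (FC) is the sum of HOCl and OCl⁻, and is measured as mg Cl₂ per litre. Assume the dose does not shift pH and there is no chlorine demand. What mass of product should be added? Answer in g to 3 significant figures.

727 g

[OCl⁻]/[HOCl] = 10^(pH − pKa) = 10^(7.94 − 7.46) = 3.02; fraction as HOCl = 1/(1 + 3.02) = 0.2488.
Free chlorine required for 1.74 ppm HOCl: 1.74 / 0.2488 = 6.995 ppm.
FC to add: 6.995 − 0.1 = 6.895 mg/L as Cl₂.
Cl₂ equivalent: 6.895 mg/L × 81,800 L = 564 g.
Product at 77.6% available Cl: 564 / 0.776 = 726.8 g.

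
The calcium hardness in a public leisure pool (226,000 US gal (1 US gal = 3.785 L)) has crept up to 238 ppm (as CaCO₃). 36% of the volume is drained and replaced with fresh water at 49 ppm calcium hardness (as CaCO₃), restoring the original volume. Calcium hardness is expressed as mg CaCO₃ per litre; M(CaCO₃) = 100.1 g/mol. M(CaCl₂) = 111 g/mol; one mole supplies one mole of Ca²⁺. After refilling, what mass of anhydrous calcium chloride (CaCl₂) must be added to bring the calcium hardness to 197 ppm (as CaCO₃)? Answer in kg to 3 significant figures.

Volume: 226,000 US gal × 3.785 L/gal = 855,410 L.
After draining 36% and refilling: 238 × 0.64 + 49 × 0.36 = 169.96 ppm.
Deficit to target: 197 − 169.96 = 27.04 mg/L.
As CaCO₃: 27.04 mg/L × 855,410 L = 23,130 g; ÷ 100.1 = 231.1 mol Ca²⁺.
Mass: 231.1 × 111 = 25,650 g.

25.6 kg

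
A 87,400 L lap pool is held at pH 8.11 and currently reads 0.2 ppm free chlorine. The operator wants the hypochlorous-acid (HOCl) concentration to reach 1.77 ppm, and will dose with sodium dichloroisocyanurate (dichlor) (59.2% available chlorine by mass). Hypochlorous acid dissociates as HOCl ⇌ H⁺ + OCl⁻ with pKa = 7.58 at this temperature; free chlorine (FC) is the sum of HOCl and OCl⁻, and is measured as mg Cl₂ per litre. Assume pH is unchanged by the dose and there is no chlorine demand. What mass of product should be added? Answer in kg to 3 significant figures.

1.12 kg

[OCl⁻]/[HOCl] = 10^(pH − pKa) = 10^(8.11 − 7.58) = 3.388; fraction as HOCl = 1/(1 + 3.388) = 0.2279.
Free chlorine required for 1.77 ppm HOCl: 1.77 / 0.2279 = 7.768 ppm.
FC to add: 7.768 − 0.2 = 7.568 mg/L as Cl₂.
Cl₂ equivalent: 7.568 mg/L × 87,400 L = 661.4 g.
Product at 59.2% available Cl: 661.4 / 0.592 = 1117 g.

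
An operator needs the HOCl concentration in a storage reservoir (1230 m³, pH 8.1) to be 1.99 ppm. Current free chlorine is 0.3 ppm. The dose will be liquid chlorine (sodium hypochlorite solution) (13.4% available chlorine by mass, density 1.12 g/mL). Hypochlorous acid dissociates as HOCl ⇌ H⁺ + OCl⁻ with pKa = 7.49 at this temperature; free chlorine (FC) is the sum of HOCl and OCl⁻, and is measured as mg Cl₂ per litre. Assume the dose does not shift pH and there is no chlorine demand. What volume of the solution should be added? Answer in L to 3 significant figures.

80.3 L

Volume: 1230 m³ = 1,230,000 L.
[OCl⁻]/[HOCl] = 10^(pH − pKa) = 10^(8.1 − 7.49) = 4.074; fraction as HOCl = 1/(1 + 4.074) = 0.1971.
Free chlorine required for 1.99 ppm HOCl: 1.99 / 0.1971 = 10.1 ppm.
FC to add: 10.1 − 0.3 = 9.797 mg/L as Cl₂.
Cl₂ equivalent: 9.797 mg/L × 1,230,000 L = 12,050 g.
Product at 13.4% available Cl: 12,050 / 0.134 = 89,930 g.
Volume: 89,930 g ÷ 1.12 g/mL = 80,290 mL.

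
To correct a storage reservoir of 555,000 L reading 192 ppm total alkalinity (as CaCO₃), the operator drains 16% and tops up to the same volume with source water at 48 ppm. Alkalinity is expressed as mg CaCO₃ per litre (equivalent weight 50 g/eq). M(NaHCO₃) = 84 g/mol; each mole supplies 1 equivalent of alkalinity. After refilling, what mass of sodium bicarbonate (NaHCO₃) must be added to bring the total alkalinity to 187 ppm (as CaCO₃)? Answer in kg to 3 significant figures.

After draining 16% and refilling: 192 × 0.84 + 48 × 0.16 = 168.96 ppm.
Deficit to target: 187 − 168.96 = 18.04 mg/L.
As CaCO₃: 18.04 mg/L × 555,000 L = 10,010 g; ÷ 50 g/eq ÷ 1 = 200.2 mol NaHCO₃.
Mass: 200.2 × 84 = 16,820 g.

16.8 kg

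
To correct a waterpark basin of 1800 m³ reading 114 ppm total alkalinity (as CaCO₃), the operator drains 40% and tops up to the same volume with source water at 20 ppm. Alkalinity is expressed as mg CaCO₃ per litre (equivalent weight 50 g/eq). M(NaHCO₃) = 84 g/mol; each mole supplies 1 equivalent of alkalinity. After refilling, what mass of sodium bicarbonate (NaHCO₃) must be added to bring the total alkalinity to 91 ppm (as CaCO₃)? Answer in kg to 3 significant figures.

44.2 kg

Volume: 1800 m³ = 1,800,000 L.
After draining 40% and refilling: 114 × 0.60 + 20 × 0.40 = 76.4 ppm.
Deficit to target: 91 − 76.4 = 14.6 mg/L.
As CaCO₃: 14.6 mg/L × 1,800,000 L = 26,280 g; ÷ 50 g/eq ÷ 1 = 525.6 mol NaHCO₃.
Mass: 525.6 × 84 = 44,150 g.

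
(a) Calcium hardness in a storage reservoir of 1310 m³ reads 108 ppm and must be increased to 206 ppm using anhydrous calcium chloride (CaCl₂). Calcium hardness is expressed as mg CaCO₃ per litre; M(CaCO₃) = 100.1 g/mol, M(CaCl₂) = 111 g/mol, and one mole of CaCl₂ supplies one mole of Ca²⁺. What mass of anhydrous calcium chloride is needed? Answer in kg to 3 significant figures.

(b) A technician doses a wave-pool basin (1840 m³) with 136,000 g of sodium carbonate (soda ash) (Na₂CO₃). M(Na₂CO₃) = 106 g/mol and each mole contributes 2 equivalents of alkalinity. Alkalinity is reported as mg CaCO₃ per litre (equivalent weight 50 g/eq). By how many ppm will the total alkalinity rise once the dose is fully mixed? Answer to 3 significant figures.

(a) Volume: 1310 m³ = 1,310,000 L.
(a) Hardness to add: (206 − 108) = 98 mg/L as CaCO₃ × 1,310,000 L = 128,400 g as CaCO₃.
(a) Moles of Ca²⁺ (1 mol Ca²⁺ ≡ 1 mol CaCO₃): 128,400 / 100.1 g/mol = 1283 mol.
(a) Mass of CaCl₂: 1283 × 111 = 142,400 g.

(b) Volume: 1840 m³ = 1,840,000 L.
(b) Moles of Na₂CO₃: 136,000 g ÷ 106 g/mol = 1283 mol → 2566 eq of alkalinity.
(b) As CaCO₃: 2566 eq × 50 g/eq = 128,300 g.
(b) Rise: 128,300 g / 1,840,000 L × 1000 = 69.73 mg/L.

(a) 142 kg; (b) 69.7 ppm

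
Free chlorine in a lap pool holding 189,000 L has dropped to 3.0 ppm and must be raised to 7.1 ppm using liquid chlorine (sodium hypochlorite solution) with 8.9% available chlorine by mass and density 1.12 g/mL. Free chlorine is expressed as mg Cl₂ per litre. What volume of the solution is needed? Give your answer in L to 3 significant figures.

7.77 L

Chlorine deficit: 7.1 − 3.0 = 4.1 ppm = 4.1 mg/L as Cl₂.
Cl₂ equivalent needed: 4.1 mg/L × 189,000 L = 774,900 mg = 774.9 g.
Product at 8.9% available chlorine: 774.9 / 0.089 = 8707 g.
Volume at density 1.12 g/mL: 8707 g ÷ 1.12 g/mL = 7774 mL.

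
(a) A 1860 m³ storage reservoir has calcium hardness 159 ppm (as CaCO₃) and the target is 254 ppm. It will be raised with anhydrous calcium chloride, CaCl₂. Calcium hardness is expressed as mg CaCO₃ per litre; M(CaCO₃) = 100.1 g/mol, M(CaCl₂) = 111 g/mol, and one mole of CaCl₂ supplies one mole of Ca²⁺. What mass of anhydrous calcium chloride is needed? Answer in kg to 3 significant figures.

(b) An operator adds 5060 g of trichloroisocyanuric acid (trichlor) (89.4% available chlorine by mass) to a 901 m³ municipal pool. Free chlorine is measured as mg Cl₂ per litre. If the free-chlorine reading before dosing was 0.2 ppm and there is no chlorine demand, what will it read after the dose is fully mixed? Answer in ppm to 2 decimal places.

(a) 196 kg; (b) 5.22 ppm

(a) Volume: 1860 m³ = 1,860,000 L.
(a) Hardness to add: (254 − 159) = 95 mg/L as CaCO₃ × 1,860,000 L = 176,700 g as CaCO₃.
(a) Moles of Ca²⁺ (1 mol Ca²⁺ ≡ 1 mol CaCO₃): 176,700 / 100.1 g/mol = 1765 mol.
(a) Mass of CaCl₂: 1765 × 111 = 195,900 g.

(b) Volume: 901 m³ = 901,000 L.
(b) Available chlorine delivered: 5060 g × 0.894 = 4524 g as Cl₂.
(b) Concentration rise: 4524 g / 901,000 L = 5.021 mg/L = 5.02 ppm.
(b) Final FC: 0.2 + 5.02 = 5.22 ppm.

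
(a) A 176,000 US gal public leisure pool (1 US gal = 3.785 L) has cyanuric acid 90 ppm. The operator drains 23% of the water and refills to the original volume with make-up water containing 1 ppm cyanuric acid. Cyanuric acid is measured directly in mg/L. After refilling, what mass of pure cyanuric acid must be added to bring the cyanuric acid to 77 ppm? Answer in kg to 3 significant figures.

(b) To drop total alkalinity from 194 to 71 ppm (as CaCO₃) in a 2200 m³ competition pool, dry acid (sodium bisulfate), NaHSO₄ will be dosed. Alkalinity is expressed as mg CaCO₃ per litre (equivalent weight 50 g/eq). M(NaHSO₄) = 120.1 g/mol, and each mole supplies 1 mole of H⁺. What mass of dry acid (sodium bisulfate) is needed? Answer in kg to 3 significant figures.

(a) Volume: 176,000 US gal × 3.785 L/gal = 666,160 L.
(a) After draining 23% and refilling: 90 × 0.77 + 1 × 0.23 = 69.53 ppm.
(a) Deficit to target: 77 − 69.53 = 7.47 mg/L.
(a) Mass: 7.47 mg/L × 666,160 L = 4976 g cyanuric acid.

(b) Volume: 2200 m³ = 2,200,000 L.
(b) Alkalinity to neutralize: (194 − 71) = 123 mg/L as CaCO₃ × 2,200,000 L = 270,600 g as CaCO₃.
(b) Equivalents of H⁺ required: 270,600 ÷ 50 g/eq = 5412 eq = 5412 mol NaHSO₄.
(b) Mass of NaHSO₄: 5412 × 120.1 = 650,000 g.

(a) 4.98 kg; (b) 650 kg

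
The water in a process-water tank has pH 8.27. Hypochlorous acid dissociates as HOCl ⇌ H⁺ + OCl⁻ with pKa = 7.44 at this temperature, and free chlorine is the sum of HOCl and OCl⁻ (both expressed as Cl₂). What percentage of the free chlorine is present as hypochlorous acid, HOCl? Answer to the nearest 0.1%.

12.9%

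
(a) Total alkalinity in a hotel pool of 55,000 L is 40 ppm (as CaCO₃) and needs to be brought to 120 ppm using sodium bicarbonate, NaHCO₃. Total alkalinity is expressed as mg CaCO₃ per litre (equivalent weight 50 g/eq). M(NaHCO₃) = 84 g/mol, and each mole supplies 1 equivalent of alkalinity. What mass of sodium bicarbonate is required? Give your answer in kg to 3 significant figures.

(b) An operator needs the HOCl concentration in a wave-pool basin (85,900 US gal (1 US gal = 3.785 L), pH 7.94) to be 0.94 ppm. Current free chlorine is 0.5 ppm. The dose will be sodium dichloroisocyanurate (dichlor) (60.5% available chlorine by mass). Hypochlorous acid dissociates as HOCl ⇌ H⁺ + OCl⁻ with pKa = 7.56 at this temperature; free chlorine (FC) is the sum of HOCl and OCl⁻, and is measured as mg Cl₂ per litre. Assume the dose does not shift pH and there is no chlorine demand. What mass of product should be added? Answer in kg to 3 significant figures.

(a) 7.39 kg; (b) 1.45 kg

(a) Alkalinity to add: (120 − 40) = 80 mg/L as CaCO₃ × 55,000 L = 4400 g as CaCO₃.
(a) Equivalents: 4400 g ÷ 50 g/eq = 88 eq.
(a) NaHCO₃ supplies 1 eq per mole → 88 mol.
(a) Mass: 88 mol × 84 g/mol = 7392 g.

(b) Volume: 85,900 US gal × 3.785 L/gal = 325,132 L.
(b) [OCl⁻]/[HOCl] = 10^(pH − pKa) = 10^(7.94 − 7.56) = 2.399; fraction as HOCl = 1/(1 + 2.399) = 0.2942.
(b) Free chlorine required for 0.94 ppm HOCl: 0.94 / 0.2942 = 3.195 ppm.
(b) FC to add: 3.195 − 0.5 = 2.695 mg/L as Cl₂.
(b) Cl₂ equivalent: 2.695 mg/L × 325,132 L = 876.2 g.
(b) Product at 60.5% available Cl: 876.2 / 0.605 = 1448 g.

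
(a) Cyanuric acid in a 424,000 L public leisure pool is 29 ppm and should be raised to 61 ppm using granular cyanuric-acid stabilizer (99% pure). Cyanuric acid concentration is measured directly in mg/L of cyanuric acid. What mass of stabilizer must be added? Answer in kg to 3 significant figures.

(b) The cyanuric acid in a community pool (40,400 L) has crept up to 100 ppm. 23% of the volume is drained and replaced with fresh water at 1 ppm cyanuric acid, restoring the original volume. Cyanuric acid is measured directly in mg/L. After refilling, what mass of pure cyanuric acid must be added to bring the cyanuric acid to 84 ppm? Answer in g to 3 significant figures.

(a) CYA to add: (61 − 29) = 32 mg/L × 424,000 L = 13,570 g cyanuric acid.
(a) At 99% purity: 13,570 / 0.99 = 13,710 g product.

(b) After draining 23% and refilling: 100 × 0.77 + 1 × 0.23 = 77.23 ppm.
(b) Deficit to target: 84 − 77.23 = 6.77 mg/L.
(b) Mass: 6.77 mg/L × 40,400 L = 273.5 g cyanuric acid.

(a) 13.7 kg; (b) 274 g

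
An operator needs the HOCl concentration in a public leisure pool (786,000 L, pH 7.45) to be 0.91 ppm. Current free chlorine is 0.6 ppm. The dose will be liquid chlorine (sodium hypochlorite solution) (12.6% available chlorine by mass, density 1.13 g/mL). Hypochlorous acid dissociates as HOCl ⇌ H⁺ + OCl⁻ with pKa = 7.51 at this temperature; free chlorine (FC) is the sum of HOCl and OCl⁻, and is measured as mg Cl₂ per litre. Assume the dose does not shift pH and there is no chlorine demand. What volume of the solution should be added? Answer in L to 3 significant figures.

6.09 L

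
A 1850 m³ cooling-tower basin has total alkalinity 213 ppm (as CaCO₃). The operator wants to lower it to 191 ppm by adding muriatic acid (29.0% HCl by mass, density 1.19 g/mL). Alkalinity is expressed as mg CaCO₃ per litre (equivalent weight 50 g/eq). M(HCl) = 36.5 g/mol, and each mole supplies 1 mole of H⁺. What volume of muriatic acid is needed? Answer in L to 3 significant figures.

86.1 L

Volume: 1850 m³ = 1,850,000 L.
Alkalinity to neutralize: (213 − 191) = 22 mg/L as CaCO₃ × 1,850,000 L = 40,700 g as CaCO₃.
Equivalents of H⁺ required: 40,700 ÷ 50 g/eq = 814 eq = 814 mol HCl.
Mass of HCl: 814 × 36.5 = 29,710 g.
Mass of 29.0% solution: 29,710 / 0.29 = 102,500 g.
Volume: 102,500 g ÷ 1.19 g/mL = 86,090 mL.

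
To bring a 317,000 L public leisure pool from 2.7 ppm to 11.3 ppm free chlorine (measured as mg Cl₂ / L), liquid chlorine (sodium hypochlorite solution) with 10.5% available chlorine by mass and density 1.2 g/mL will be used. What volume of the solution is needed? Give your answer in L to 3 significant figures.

Chlorine deficit: 11.3 − 2.7 = 8.6 ppm = 8.6 mg/L as Cl₂.
Cl₂ equivalent needed: 8.6 mg/L × 317,000 L = 2,726,000 mg = 2726 g.
Product at 10.5% available chlorine: 2726 / 0.105 = 25,960 g.
Volume at density 1.2 g/mL: 25,960 g ÷ 1.2 g/mL = 21,640 mL.

21.6 L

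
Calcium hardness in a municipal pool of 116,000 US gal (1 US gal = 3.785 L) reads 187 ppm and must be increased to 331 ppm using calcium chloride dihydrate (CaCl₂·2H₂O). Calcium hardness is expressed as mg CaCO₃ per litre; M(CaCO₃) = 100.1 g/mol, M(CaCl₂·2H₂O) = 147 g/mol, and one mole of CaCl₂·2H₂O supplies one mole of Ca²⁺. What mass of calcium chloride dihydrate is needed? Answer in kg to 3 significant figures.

Volume: 116,000 US gal × 3.785 L/gal = 439,060 L.
Hardness to add: (331 − 187) = 144 mg/L as CaCO₃ × 439,060 L = 63,220 g as CaCO₃.
Moles of Ca²⁺ (1 mol Ca²⁺ ≡ 1 mol CaCO₃): 63,220 / 100.1 g/mol = 631.6 mol.
Mass of CaCl₂·2H₂O: 631.6 × 147 = 92,850 g.

92.8 kg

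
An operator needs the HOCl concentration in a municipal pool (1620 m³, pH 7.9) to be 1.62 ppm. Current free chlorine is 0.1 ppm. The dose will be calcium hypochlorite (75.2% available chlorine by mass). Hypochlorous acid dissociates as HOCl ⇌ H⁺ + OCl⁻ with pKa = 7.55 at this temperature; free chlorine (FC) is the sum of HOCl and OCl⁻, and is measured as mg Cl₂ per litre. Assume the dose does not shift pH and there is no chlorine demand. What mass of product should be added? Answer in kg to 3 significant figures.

11.1 kg

Volume: 1620 m³ = 1,620,000 L.
[OCl⁻]/[HOCl] = 10^(pH − pKa) = 10^(7.9 − 7.55) = 2.239; fraction as HOCl = 1/(1 + 2.239) = 0.3088.
Free chlorine required for 1.62 ppm HOCl: 1.62 / 0.3088 = 5.247 ppm.
FC to add: 5.247 − 0.1 = 5.147 mg/L as Cl₂.
Cl₂ equivalent: 5.147 mg/L × 1,620,000 L = 8338 g.
Product at 75.2% available Cl: 8338 / 0.752 = 11,090 g.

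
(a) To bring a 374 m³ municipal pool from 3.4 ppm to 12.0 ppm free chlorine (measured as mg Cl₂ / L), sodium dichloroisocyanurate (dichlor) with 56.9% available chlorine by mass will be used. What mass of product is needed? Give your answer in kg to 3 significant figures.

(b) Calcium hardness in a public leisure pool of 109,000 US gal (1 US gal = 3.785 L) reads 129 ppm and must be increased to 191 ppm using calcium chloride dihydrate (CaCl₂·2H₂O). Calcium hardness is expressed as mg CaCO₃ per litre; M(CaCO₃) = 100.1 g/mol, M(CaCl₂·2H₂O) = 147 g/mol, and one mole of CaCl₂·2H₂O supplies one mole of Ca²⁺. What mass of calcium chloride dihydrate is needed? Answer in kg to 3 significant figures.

(a) 5.65 kg; (b) 37.6 kg

(a) Volume: 374 m³ = 374,000 L.
(a) Chlorine deficit: 12.0 − 3.4 = 8.6 ppm = 8.6 mg/L as Cl₂.
(a) Cl₂ equivalent needed: 8.6 mg/L × 374,000 L = 3,216,000 mg = 3216 g.
(a) Product at 56.9% available chlorine: 3216 / 0.569 = 5653 g.

(b) Volume: 109,000 US gal × 3.785 L/gal = 412,565 L.
(b) Hardness to add: (191 − 129) = 62 mg/L as CaCO₃ × 412,565 L = 25,580 g as CaCO₃.
(b) Moles of Ca²⁺ (1 mol Ca²⁺ ≡ 1 mol CaCO₃): 25,580 / 100.1 g/mol = 255.5 mol.
(b) Mass of CaCl₂·2H₂O: 255.5 × 147 = 37,560 g.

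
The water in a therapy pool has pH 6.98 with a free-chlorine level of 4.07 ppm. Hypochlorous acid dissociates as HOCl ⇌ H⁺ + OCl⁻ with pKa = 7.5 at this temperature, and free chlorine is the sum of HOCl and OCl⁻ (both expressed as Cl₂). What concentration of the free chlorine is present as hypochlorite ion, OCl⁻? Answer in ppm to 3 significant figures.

0.944 ppm

[OCl⁻]/[HOCl] = 10^(pH − pKa) = 10^(6.98 − 7.5) = 10^-0.52 = 0.302.
Fraction as HOCl = 1 / (1 + 0.302) = 0.7681.
OCl⁻ = (1 − 0.7681) × 4.07 ppm = 0.944 ppm.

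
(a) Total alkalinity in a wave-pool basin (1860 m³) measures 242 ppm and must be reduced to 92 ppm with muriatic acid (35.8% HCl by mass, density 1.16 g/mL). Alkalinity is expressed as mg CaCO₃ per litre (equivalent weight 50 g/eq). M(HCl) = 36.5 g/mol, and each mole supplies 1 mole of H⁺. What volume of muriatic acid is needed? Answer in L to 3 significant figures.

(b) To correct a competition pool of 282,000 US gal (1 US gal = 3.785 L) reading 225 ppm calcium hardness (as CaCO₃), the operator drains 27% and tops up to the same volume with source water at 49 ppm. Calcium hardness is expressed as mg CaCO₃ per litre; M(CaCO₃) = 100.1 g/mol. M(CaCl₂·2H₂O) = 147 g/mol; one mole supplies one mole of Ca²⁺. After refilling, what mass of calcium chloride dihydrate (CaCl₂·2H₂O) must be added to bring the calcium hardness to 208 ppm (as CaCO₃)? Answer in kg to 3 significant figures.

(a) 490 L; (b) 47.8 kg

(a) Volume: 1860 m³ = 1,860,000 L.
(a) Alkalinity to neutralize: (242 − 92) = 150 mg/L as CaCO₃ × 1,860,000 L = 279,000 g as CaCO₃.
(a) Equivalents of H⁺ required: 279,000 ÷ 50 g/eq = 5580 eq = 5580 mol HCl.
(a) Mass of HCl: 5580 × 36.5 = 203,700 g.
(a) Mass of 35.8% solution: 203,700 / 0.358 = 568,900 g.
(a) Volume: 568,900 g ÷ 1.16 g/mL = 490,400 mL.

(b) Volume: 282,000 US gal × 3.785 L/gal = 1,067,370 L.
(b) After draining 27% and refilling: 225 × 0.73 + 49 × 0.27 = 177.48 ppm.
(b) Deficit to target: 208 − 177.48 = 30.52 mg/L.
(b) As CaCO₃: 30.52 mg/L × 1,067,370 L = 32,580 g; ÷ 100.1 = 325.4 mol Ca²⁺.
(b) Mass: 325.4 × 147 = 47,840 g.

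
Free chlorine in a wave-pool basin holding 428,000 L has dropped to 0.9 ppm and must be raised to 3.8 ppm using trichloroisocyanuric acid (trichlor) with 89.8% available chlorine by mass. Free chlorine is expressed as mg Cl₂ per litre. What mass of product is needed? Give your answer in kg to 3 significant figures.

1.38 kg

Chlorine deficit: 3.8 − 0.9 = 2.9 ppm = 2.9 mg/L as Cl₂.
Cl₂ equivalent needed: 2.9 mg/L × 428,000 L = 1,241,000 mg = 1241 g.
Product at 89.8% available chlorine: 1241 / 0.898 = 1382 g.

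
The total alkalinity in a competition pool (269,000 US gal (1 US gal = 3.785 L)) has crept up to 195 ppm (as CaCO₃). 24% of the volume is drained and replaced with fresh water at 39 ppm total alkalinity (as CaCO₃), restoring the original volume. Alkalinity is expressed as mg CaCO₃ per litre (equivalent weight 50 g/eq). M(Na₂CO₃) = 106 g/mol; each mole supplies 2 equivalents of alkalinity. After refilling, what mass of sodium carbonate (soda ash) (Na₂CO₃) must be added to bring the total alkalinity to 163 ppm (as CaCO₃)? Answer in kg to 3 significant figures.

5.87 kg

Volume: 269,000 US gal × 3.785 L/gal = 1,018,165 L.
After draining 24% and refilling: 195 × 0.76 + 39 × 0.24 = 157.56 ppm.
Deficit to target: 163 − 157.56 = 5.44 mg/L.
As CaCO₃: 5.44 mg/L × 1,018,165 L = 5539 g; ÷ 50 g/eq ÷ 2 = 55.39 mol Na₂CO₃.
Mass: 55.39 × 106 = 5871 g.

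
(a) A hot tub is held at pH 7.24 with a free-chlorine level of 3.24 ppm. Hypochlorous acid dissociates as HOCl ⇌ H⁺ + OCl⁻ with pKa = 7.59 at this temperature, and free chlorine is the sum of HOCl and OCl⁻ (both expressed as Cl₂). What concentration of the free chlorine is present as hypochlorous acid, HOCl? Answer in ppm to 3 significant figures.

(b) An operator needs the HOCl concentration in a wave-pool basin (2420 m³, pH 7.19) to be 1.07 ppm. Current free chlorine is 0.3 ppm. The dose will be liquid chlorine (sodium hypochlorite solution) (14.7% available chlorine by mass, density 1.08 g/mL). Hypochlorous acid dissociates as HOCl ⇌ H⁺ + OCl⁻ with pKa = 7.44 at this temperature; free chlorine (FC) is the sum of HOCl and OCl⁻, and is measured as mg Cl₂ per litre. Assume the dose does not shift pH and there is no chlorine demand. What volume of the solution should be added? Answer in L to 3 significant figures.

(a) [OCl⁻]/[HOCl] = 10^(pH − pKa) = 10^(7.24 − 7.59) = 10^-0.35 = 0.4467.
(a) Fraction as HOCl = 1 / (1 + 0.4467) = 0.6912.
(a) HOCl = 0.6912 × 3.24 ppm = 2.24 ppm.

(b) Volume: 2420 m³ = 2,420,000 L.
(b) [OCl⁻]/[HOCl] = 10^(pH − pKa) = 10^(7.19 − 7.44) = 0.5623; fraction as HOCl = 1/(1 + 0.5623) = 0.6401.
(b) Free chlorine required for 1.07 ppm HOCl: 1.07 / 0.6401 = 1.672 ppm.
(b) FC to add: 1.672 − 0.3 = 1.372 mg/L as Cl₂.
(b) Cl₂ equivalent: 1.372 mg/L × 2,420,000 L = 3320 g.
(b) Product at 14.7% available Cl: 3320 / 0.147 = 22,580 g.
(b) Volume: 22,580 g ÷ 1.08 g/mL = 20,910 mL.

(a) 2.24 ppm; (b) 20.9 L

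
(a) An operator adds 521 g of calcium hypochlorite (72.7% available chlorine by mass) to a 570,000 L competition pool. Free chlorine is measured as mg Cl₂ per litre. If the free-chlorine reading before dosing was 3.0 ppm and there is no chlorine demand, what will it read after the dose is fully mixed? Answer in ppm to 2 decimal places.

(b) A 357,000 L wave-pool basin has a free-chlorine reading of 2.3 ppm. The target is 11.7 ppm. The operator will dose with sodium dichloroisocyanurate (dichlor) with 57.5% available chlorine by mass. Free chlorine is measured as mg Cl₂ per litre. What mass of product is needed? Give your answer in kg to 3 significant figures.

(a) 3.66 ppm; (b) 5.84 kg

(a) Available chlorine delivered: 521 g × 0.727 = 378.8 g as Cl₂.
(a) Concentration rise: 378.8 g / 570,000 L = 0.6645 mg/L = 0.66 ppm.
(a) Final FC: 3.0 + 0.66 = 3.66 ppm.

(b) Chlorine deficit: 11.7 − 2.3 = 9.4 ppm = 9.4 mg/L as Cl₂.
(b) Cl₂ equivalent needed: 9.4 mg/L × 357,000 L = 3,356,000 mg = 3356 g.
(b) Product at 57.5% available chlorine: 3356 / 0.575 = 5836 g.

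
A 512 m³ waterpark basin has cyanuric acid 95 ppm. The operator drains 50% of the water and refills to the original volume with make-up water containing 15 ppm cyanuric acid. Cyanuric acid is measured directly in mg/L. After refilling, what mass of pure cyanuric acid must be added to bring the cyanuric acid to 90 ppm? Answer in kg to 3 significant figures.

17.9 kg

Volume: 512 m³ = 512,000 L.
After draining 50% and refilling: 95 × 0.50 + 15 × 0.50 = 55 ppm.
Deficit to target: 90 − 55 = 35 mg/L.
Mass: 35 mg/L × 512,000 L = 17,920 g cyanuric acid.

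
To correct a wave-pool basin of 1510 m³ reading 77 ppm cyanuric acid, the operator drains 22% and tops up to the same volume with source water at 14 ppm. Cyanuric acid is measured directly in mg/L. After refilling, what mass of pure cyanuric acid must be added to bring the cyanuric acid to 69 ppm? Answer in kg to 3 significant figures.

8.85 kg

Volume: 1510 m³ = 1,510,000 L.
After draining 22% and refilling: 77 × 0.78 + 14 × 0.22 = 63.14 ppm.
Deficit to target: 69 − 63.14 = 5.86 mg/L.
Mass: 5.86 mg/L × 1,510,000 L = 8849 g cyanuric acid.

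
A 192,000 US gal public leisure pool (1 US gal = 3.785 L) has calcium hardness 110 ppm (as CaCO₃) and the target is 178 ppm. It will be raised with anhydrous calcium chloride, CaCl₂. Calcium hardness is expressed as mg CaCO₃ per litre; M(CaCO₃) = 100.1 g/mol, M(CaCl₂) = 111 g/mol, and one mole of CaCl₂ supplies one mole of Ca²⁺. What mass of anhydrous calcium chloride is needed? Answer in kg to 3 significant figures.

Volume: 192,000 US gal × 3.785 L/gal = 726,720 L.
Hardness to add: (178 − 110) = 68 mg/L as CaCO₃ × 726,720 L = 49,420 g as CaCO₃.
Moles of Ca²⁺ (1 mol Ca²⁺ ≡ 1 mol CaCO₃): 49,420 / 100.1 g/mol = 493.7 mol.
Mass of CaCl₂: 493.7 × 111 = 54,800 g.

54.8 kg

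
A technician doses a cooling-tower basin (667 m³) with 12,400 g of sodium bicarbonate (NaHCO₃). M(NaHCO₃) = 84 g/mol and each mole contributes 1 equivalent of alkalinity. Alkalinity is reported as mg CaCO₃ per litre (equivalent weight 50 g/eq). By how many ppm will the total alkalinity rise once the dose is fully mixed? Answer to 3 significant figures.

Volume: 667 m³ = 667,000 L.
Moles of NaHCO₃: 12,400 g ÷ 84 g/mol = 147.6 mol → 147.6 eq of alkalinity.
As CaCO₃: 147.6 eq × 50 g/eq = 7381 g.
Rise: 7381 g / 667,000 L × 1000 = 11.07 mg/L.

11.1 ppm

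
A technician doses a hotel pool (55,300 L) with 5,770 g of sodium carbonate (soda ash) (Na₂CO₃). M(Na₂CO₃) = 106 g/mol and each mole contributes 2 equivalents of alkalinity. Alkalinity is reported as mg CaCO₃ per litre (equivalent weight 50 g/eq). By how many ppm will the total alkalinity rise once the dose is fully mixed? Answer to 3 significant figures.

98.4 ppm

Moles of Na₂CO₃: 5,770 g ÷ 106 g/mol = 54.43 mol → 108.9 eq of alkalinity.
As CaCO₃: 108.9 eq × 50 g/eq = 5443 g.
Rise: 5443 g / 55,300 L × 1000 = 98.43 mg/L.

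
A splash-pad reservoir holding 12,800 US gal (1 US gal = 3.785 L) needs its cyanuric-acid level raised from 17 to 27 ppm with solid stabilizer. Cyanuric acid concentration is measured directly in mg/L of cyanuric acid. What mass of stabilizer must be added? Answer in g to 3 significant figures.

484 g

Volume: 12,800 US gal × 3.785 L/gal = 48,448 L.
CYA to add: (27 − 17) = 10 mg/L × 48,448 L = 484.5 g cyanuric acid.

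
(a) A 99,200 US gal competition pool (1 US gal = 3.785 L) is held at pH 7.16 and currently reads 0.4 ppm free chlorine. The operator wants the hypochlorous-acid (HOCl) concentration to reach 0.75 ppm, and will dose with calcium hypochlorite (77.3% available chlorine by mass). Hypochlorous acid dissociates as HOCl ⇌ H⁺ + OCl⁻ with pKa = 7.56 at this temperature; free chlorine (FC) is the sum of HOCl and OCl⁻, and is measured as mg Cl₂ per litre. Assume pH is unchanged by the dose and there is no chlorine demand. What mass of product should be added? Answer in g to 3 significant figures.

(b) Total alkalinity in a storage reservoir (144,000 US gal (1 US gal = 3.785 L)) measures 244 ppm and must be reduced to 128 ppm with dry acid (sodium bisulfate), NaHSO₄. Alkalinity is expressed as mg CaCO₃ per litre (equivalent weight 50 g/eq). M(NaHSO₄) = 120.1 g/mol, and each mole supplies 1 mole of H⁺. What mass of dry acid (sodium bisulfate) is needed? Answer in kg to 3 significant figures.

(a) 315 g; (b) 152 kg

(a) Volume: 99,200 US gal × 3.785 L/gal = 375,472 L.
(a) [OCl⁻]/[HOCl] = 10^(pH − pKa) = 10^(7.16 − 7.56) = 0.3981; fraction as HOCl = 1/(1 + 0.3981) = 0.7153.
(a) Free chlorine required for 0.75 ppm HOCl: 0.75 / 0.7153 = 1.049 ppm.
(a) FC to add: 1.049 − 0.4 = 0.6486 mg/L as Cl₂.
(a) Cl₂ equivalent: 0.6486 mg/L × 375,472 L = 243.5 g.
(a) Product at 77.3% available Cl: 243.5 / 0.773 = 315 g.

(b) Volume: 144,000 US gal × 3.785 L/gal = 545,040 L.
(b) Alkalinity to neutralize: (244 − 128) = 116 mg/L as CaCO₃ × 545,040 L = 63,220 g as CaCO₃.
(b) Equivalents of H⁺ required: 63,220 ÷ 50 g/eq = 1264 eq = 1264 mol NaHSO₄.
(b) Mass of NaHSO₄: 1264 × 120.1 = 151,900 g.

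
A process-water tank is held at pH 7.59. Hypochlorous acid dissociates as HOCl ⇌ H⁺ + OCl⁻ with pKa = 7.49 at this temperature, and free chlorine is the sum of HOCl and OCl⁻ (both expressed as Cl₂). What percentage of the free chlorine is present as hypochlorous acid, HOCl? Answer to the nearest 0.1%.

[OCl⁻]/[HOCl] = 10^(pH − pKa) = 10^(7.59 − 7.49) = 10^0.10 = 1.259.
Fraction as HOCl = 1 / (1 + 1.259) = 0.4427.

44.3%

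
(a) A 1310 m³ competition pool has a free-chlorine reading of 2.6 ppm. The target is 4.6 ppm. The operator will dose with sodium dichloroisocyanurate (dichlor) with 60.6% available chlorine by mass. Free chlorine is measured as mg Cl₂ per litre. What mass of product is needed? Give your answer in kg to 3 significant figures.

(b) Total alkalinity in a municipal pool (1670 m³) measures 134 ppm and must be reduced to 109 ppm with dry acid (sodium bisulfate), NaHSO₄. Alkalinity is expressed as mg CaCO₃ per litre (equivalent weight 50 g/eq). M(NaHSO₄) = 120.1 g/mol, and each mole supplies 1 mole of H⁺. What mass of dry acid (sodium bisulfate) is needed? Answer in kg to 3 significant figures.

(a) 4.32 kg; (b) 100 kg

(a) Volume: 1310 m³ = 1,310,000 L.
(a) Chlorine deficit: 4.6 − 2.6 = 2 ppm = 2 mg/L as Cl₂.
(a) Cl₂ equivalent needed: 2 mg/L × 1,310,000 L = 2,620,000 mg = 2620 g.
(a) Product at 60.6% available chlorine: 2620 / 0.606 = 4323 g.

(b) Volume: 1670 m³ = 1,670,000 L.
(b) Alkalinity to neutralize: (134 − 109) = 25 mg/L as CaCO₃ × 1,670,000 L = 41,750 g as CaCO₃.
(b) Equivalents of H⁺ required: 41,750 ÷ 50 g/eq = 835 eq = 835 mol NaHSO₄.
(b) Mass of NaHSO₄: 835 × 120.1 = 100,300 g.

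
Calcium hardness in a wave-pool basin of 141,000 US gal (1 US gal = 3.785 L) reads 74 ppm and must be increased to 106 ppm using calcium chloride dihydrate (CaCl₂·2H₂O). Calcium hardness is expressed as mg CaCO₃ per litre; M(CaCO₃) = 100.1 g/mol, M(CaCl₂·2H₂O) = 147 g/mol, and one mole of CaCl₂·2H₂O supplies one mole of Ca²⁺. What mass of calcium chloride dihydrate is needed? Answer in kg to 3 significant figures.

25.1 kg

Volume: 141,000 US gal × 3.785 L/gal = 533,685 L.
Hardness to add: (106 − 74) = 32 mg/L as CaCO₃ × 533,685 L = 17,080 g as CaCO₃.
Moles of Ca²⁺ (1 mol Ca²⁺ ≡ 1 mol CaCO₃): 17,080 / 100.1 g/mol = 170.6 mol.
Mass of CaCl₂·2H₂O: 170.6 × 147 = 25,080 g.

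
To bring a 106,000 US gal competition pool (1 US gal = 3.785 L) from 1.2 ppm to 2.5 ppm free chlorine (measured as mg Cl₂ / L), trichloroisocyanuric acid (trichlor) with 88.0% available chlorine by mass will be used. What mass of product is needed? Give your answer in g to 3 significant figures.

593 g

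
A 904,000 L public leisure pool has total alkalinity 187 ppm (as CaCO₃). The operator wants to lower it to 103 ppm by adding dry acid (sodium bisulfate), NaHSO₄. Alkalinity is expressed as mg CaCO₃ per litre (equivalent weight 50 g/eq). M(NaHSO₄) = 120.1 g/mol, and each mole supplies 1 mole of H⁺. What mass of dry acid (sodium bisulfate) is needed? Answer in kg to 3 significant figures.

182 kg

Alkalinity to neutralize: (187 − 103) = 84 mg/L as CaCO₃ × 904,000 L = 75,940 g as CaCO₃.
Equivalents of H⁺ required: 75,940 ÷ 50 g/eq = 1519 eq = 1519 mol NaHSO₄.
Mass of NaHSO₄: 1519 × 120.1 = 182,400 g.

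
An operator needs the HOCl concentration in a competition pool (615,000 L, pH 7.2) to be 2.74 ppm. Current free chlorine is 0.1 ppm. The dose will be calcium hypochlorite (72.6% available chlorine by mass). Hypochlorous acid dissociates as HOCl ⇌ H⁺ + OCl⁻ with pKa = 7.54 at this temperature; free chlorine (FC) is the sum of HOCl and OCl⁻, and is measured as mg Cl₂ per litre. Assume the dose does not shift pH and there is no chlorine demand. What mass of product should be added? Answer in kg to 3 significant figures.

3.30 kg

[OCl⁻]/[HOCl] = 10^(pH − pKa) = 10^(7.2 − 7.54) = 0.4571; fraction as HOCl = 1/(1 + 0.4571) = 0.6863.
Free chlorine required for 2.74 ppm HOCl: 2.74 / 0.6863 = 3.992 ppm.
FC to add: 3.992 − 0.1 = 3.892 mg/L as Cl₂.
Cl₂ equivalent: 3.892 mg/L × 615,000 L = 2394 g.
Product at 72.6% available Cl: 2394 / 0.726 = 3297 g.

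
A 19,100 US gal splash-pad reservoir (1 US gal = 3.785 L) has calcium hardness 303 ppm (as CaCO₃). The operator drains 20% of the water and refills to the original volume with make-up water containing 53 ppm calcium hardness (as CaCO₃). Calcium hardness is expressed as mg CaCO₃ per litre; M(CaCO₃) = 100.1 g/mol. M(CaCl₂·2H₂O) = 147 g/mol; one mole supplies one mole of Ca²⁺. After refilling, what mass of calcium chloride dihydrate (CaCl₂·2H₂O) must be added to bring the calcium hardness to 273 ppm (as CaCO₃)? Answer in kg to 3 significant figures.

Volume: 19,100 US gal × 3.785 L/gal = 72,294 L.
After draining 20% and refilling: 303 × 0.80 + 53 × 0.20 = 253 ppm.
Deficit to target: 273 − 253 = 20 mg/L.
As CaCO₃: 20 mg/L × 72,294 L = 1446 g; ÷ 100.1 = 14.44 mol Ca²⁺.
Mass: 14.44 × 147 = 2123 g.

2.12 kg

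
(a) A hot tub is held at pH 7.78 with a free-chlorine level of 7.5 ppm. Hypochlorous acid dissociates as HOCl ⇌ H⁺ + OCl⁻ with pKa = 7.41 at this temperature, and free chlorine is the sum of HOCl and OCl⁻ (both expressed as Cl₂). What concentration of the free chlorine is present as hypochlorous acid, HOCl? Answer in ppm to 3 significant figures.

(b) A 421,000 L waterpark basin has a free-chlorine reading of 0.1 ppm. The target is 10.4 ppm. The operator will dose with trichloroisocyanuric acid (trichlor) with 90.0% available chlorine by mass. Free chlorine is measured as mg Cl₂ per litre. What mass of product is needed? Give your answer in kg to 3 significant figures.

(a) [OCl⁻]/[HOCl] = 10^(pH − pKa) = 10^(7.78 − 7.41) = 10^0.37 = 2.344.
(a) Fraction as HOCl = 1 / (1 + 2.344) = 0.299.
(a) HOCl = 0.299 × 7.5 ppm = 2.243 ppm.

(b) Chlorine deficit: 10.4 − 0.1 = 10.3 ppm = 10.3 mg/L as Cl₂.
(b) Cl₂ equivalent needed: 10.3 mg/L × 421,000 L = 4,336,000 mg = 4336 g.
(b) Product at 90.0% available chlorine: 4336 / 0.9 = 4818 g.

(a) 2.24 ppm; (b) 4.82 kg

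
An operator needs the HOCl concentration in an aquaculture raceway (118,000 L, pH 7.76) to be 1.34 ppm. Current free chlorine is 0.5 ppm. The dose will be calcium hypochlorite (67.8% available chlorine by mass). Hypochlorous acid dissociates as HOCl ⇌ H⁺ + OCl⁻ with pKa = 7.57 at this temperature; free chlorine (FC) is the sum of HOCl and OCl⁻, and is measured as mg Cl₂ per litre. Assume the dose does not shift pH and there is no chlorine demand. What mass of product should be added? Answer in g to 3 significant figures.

[OCl⁻]/[HOCl] = 10^(pH − pKa) = 10^(7.76 − 7.57) = 1.549; fraction as HOCl = 1/(1 + 1.549) = 0.3923.
Free chlorine required for 1.34 ppm HOCl: 1.34 / 0.3923 = 3.415 ppm.
FC to add: 3.415 − 0.5 = 2.915 mg/L as Cl₂.
Cl₂ equivalent: 2.915 mg/L × 118,000 L = 344 g.
Product at 67.8% available Cl: 344 / 0.678 = 507.4 g.

507 g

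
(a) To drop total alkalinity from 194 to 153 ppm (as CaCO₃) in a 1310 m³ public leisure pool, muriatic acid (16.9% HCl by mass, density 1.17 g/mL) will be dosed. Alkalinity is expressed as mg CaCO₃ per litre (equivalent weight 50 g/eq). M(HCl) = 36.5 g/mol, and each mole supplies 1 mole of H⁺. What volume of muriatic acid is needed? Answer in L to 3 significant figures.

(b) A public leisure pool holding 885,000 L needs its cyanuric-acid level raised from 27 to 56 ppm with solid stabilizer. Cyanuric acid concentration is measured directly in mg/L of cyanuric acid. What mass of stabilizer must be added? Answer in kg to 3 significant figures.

(a) 198 L; (b) 25.7 kg

(a) Volume: 1310 m³ = 1,310,000 L.
(a) Alkalinity to neutralize: (194 − 153) = 41 mg/L as CaCO₃ × 1,310,000 L = 53,710 g as CaCO₃.
(a) Equivalents of H⁺ required: 53,710 ÷ 50 g/eq = 1074 eq = 1074 mol HCl.
(a) Mass of HCl: 1074 × 36.5 = 39,210 g.
(a) Mass of 16.9% solution: 39,210 / 0.169 = 232,000 g.
(a) Volume: 232,000 g ÷ 1.17 g/mL = 198,300 mL.

(b) CYA to add: (56 − 27) = 29 mg/L × 885,000 L = 25,660 g cyanuric acid.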